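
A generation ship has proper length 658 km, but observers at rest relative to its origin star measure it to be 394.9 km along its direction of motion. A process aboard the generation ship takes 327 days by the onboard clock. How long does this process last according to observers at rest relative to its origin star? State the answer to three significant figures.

Length contraction gives γ = L₀/L = 658/394.9 = 1.66624.
Δt = γΔτ = 1.66624 × 327 = 545 days.

545 days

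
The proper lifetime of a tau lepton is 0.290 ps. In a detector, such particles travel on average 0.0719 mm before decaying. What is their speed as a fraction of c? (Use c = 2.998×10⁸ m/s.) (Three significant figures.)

Lab distance = (lab lifetime)·v = γτ·βc, so βγ = d/(cτ) = 7.190×10^-5/(2.998×10⁸ × 2.900×10^-13) = 0.82699.
With βγ = 0.82699: γ² = 1 + (βγ)² = 1.683912, and β = (βγ)/γ = 0.82699/1.29766 = 0.637.

0.637c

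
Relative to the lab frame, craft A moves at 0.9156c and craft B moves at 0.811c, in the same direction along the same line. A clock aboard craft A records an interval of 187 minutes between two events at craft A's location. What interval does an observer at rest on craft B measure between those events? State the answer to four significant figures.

The velocity of craft A relative to craft B is (0.9156 − 0.811)c / (1 − 0.9156×0.811) = 0.4063c; relative speed 0.4063c.
γ for this relative speed: γ = 1/√(1 − 0.16508) = 1.0944.
The clock on craft A records proper time, so craft B measures Δt = γΔτ = 1.0944 × 187 = 204.7 minutes.

204.7 minutes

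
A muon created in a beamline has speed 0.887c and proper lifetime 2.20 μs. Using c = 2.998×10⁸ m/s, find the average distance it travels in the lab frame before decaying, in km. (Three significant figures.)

γ = 1/√(1 − β²) = 1/√(1 − 0.786769) = 1/√0.213231 = 1/0.461769 = 2.1656.
Lab-frame lifetime: Δt = γτ = 2.1656 × 2.20 μs = 4.7643 μs.
Distance: d = vΔt = 0.887 × 2.998×10⁸ m/s × 4.7643×10^-6 s = 1270 m = 1.27 km.

1.27 km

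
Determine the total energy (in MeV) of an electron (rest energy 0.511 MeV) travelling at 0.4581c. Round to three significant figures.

0.575 MeV

With β = 0.4581, γ = 1/√(1 − 0.4581²) = 1/√0.79014439 = 1.125.
Total energy: E = γmc² = 1.125 × 0.511 MeV = 0.575 MeV.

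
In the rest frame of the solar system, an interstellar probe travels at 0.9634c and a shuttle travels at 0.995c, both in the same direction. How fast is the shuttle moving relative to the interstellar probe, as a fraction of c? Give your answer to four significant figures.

0.7630c

Transform to the interstellar probe's frame: u' = (u − v)/(1 − uv/c²).
u' = (0.995 − 0.9634)/(1 − 0.995×0.9634) = 0.0316/0.041417 = 0.76297.
Speed in the interstellar probe's frame: 0.7630c (in the same direction).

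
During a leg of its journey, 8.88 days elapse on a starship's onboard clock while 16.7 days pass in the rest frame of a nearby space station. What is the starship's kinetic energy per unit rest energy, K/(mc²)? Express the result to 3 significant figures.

The time-dilation ratio gives γ = 16.7/8.88 = 1.88063.
Since K = (γ−1)mc², K/(mc²) = 1.88063 − 1 = 0.881.

0.881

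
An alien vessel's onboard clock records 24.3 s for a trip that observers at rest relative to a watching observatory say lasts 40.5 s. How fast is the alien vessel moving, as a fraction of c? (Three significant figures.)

0.800c

γ = Δt/Δτ = 40.5/24.3 = 1.6667.
β = √(1 − 1/γ²) = √(1 − 0.359986) = √0.640014 = 0.800.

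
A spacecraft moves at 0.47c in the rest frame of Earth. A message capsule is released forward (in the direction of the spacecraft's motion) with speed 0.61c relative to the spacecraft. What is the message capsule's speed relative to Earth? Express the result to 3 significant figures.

0.839c

In units of c, u = (u' + v)/(1 + u'v) with u' = 0.61 and v = 0.47.
Numerator: 0.61 + 0.47 = 1.08. Denominator: 1 + (0.61)(0.47) = 1.2867.
u = 1.08/1.2867 = 0.83936, so the speed is 0.839c.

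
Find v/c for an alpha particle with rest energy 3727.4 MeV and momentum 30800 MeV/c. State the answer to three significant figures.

0.993

pc/(mc²) = 30800/3727.4 = 8.2631 = βγ = β/√(1−β²).
So β² = x²/(1 + x²) with x = 8.2631: x² = 68.2788, β² = 68.2788/69.2788 = 0.985566, β = 0.993.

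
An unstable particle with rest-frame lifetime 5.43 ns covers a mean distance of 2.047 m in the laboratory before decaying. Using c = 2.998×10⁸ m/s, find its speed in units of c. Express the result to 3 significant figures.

Lab distance = (lab lifetime)·v = γτ·βc, so βγ = d/(cτ) = 2.047/(2.998×10⁸ × 5.430×10^-9) = 1.2574.
With βγ = 1.2574: γ² = 1 + (βγ)² = 2.58105, and β = (βγ)/γ = 1.2574/1.60656 = 0.783.

0.783c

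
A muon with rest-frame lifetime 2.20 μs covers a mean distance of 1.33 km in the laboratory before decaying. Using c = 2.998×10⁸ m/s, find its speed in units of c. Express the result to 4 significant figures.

0.8959c

d = βγcτ ⇒ βγ = d/(cτ) = 1330 m / (659.56 m) = 2.0165.
β = (βγ)/√(1+(βγ)²) = 2.0165/√5.06627 = 0.8959.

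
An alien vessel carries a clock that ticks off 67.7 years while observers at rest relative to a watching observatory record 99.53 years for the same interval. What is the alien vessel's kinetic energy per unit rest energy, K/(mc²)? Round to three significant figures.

γ = Δt/Δτ = 99.53/67.7 = 1.47016.
K/(mc²) = γ − 1 = 1.47016 − 1 = 0.470.

0.470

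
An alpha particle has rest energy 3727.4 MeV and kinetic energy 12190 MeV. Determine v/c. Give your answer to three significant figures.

K = (γ−1)mc², so γ = 1 + 12190/3727.4 = 4.2704.
Then v/c = √(1 − γ⁻²) = √(1 − 0.0548356) = √0.9451644 = 0.972.

0.972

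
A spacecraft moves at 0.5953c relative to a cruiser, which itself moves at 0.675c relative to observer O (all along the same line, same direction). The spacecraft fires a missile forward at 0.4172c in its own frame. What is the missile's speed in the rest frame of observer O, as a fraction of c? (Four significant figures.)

0.9603c

Compose velocities in two stages. Stage 1 (into S'): u₁ = (0.4172+0.5953)/(1+0.4172×0.5953) = 0.81106.
Stage 2 (into S): u = (0.81106+0.675)/(1+0.81106×0.675) = 0.96032, so the speed is 0.9603c.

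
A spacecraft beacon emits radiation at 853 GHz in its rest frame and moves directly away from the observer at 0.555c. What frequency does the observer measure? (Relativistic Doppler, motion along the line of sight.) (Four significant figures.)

456.3 GHz

Relativistic Doppler (source moving away): f_obs = f_src · √((1−β)/(1+β)).
With β = 0.555: factor = √(0.445/1.555) = 0.53495.
f_obs = 853 × 0.53495 = 456.3 GHz.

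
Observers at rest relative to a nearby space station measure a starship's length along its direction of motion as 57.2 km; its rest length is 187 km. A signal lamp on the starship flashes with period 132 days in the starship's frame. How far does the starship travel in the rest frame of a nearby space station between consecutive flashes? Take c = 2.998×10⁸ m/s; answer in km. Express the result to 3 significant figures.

1.06×10^13 km

From L = L₀/γ: γ = 187/57.2 = 3.26923.
β = √(1 − 1/γ²) = 0.95207. Lab-frame period = γτ = 3.26923×132 days = 431.54 days. Distance = βc × γτ = 0.95207 × 2.998×10⁸ m/s × 37285056 s = 1.0642×10^16 m = 1.06×10^13 km.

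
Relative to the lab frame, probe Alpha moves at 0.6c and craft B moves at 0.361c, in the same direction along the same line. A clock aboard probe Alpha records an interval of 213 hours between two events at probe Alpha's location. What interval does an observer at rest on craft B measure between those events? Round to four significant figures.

223.7 hours

Transform probe Alpha's velocity into craft B's frame: (0.6 − 0.361)/(1 − 0.6·0.361) = 0.239/0.7834, so the relative speed is 0.30508c.
γ for this relative speed: γ = 1/√(1 − 0.0930738) = 1.0501.
The clock on probe Alpha records proper time, so craft B measures Δt = γΔτ = 1.0501 × 213 = 223.7 hours.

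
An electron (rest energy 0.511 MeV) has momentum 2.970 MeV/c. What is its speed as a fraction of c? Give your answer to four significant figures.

0.9855c

βγ = pc/(mc²) = 2.970/0.511 = 5.8121.
Since γ² = 1 + (βγ)² = 34.7805, γ = √34.7805 = 5.8975, and β = (βγ)/γ = 5.8121/5.8975 = 0.9855.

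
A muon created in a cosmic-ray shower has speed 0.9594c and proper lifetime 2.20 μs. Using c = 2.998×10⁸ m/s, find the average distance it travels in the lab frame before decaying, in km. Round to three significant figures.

2.24 km

Lorentz factor: γ = (1 − 0.92044836)^(−1/2) = 3.5455.
Lab-frame lifetime: Δt = γτ = 3.5455 × 2.20 μs = 7.8001 μs.
Distance: d = vΔt = 0.9594 × 2.998×10⁸ m/s × 7.8001×10^-6 s = 2240 m = 2.24 km.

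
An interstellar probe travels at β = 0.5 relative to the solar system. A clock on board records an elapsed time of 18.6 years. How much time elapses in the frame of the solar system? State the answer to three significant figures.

21.5 years

γ = 1/√(1 − β²) = 1/√(1 − 0.25) = 1/√0.75 = 1/0.866025 = 1.1547.
The onboard clock measures proper time, so the interval in the rest frame of the solar system is dilated: Δt = γ·Δτ = 1.1547 × 18.6 years = 21.5 years.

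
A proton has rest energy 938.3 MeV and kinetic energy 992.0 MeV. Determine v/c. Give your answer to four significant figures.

0.8739

K = (γ−1)mc², so γ = 1 + 992.0/938.3 = 2.0572.
Then v/c = √(1 − γ⁻²) = √(1 − 0.236291) = √0.763709 = 0.8739.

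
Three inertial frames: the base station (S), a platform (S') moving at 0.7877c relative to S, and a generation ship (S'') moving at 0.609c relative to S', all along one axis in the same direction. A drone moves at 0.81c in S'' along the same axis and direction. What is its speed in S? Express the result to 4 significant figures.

First combine the drone and generation ship (S''→S'): u₁ = (0.81 + 0.609)/(1 + 0.81×0.609) = 1.419/1.49329 = 0.95025.
Then combine with the platform (S'→S): u = (0.95025 + 0.7877)/(1 + 0.95025×0.7877) = 1.73795/1.748511925 = 0.99396.

0.9940c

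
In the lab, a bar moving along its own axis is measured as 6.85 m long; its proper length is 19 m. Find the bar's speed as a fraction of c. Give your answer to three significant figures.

0.933c

Length contraction gives γ = L₀/L = 19/6.85 = 2.7737.
β = √(1 − 1/γ²) = √0.870019 = 0.933.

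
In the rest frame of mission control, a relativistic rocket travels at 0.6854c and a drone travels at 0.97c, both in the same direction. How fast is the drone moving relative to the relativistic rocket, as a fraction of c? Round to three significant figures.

Transform to the relativistic rocket's frame: u' = (u − v)/(1 − uv/c²).
u' = (0.97 − 0.6854)/(1 − 0.97×0.6854) = 0.2846/0.335162 = 0.84914.
Speed in the relativistic rocket's frame: 0.849c (in the same direction).

0.849c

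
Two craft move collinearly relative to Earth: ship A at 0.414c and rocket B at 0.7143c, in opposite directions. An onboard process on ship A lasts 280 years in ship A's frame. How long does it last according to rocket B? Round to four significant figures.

Transform ship A's velocity into rocket B's frame: (0.414 + 0.7143)/(1 + 0.414·0.7143) = 1.1283/1.2957202, so the relative speed is 0.87079c.
At |u| = 0.87079c, γ = (1 − 0.758275)^(−1/2) = 2.0339.
Ship A's interval is proper; time dilation gives Δt_B = γΔτ = 2.0339 × 280 years = 569.5 years.

569.5 years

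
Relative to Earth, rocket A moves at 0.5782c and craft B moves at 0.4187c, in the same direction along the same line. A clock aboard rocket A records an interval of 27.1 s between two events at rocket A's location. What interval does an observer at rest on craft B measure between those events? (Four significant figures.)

27.72 s

Transform rocket A's velocity into craft B's frame: (0.5782 − 0.4187)/(1 − 0.5782·0.4187) = 0.1595/0.75790766, so the relative speed is 0.21045c.
At |u| = 0.21045c, γ = (1 − 0.0442892)^(−1/2) = 1.0229.
The clock on rocket A records proper time, so craft B measures Δt = γΔτ = 1.0229 × 27.1 = 27.72 s.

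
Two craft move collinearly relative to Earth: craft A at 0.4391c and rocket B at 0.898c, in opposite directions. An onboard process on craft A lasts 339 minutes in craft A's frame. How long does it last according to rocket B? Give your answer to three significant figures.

1200 minutes

Transform craft A's velocity into rocket B's frame: (0.4391 + 0.898)/(1 + 0.4391·0.898) = 1.3371/1.3943118, so the relative speed is 0.95897c.
At |u| = 0.95897c, γ = (1 − 0.919623)^(−1/2) = 3.5272.
The clock on craft A records proper time, so rocket B measures Δt = γΔτ = 3.5272 × 339 = 1200 minutes.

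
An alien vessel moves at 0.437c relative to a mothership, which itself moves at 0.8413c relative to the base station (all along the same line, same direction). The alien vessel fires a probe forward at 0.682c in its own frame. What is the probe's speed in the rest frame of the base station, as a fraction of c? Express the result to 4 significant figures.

0.9873c

Apply u = (u'+v)/(1+u'v) twice. Probe in the mothership frame: (0.682+0.437)/(1+0.682·0.437) = 1.119/1.298034 = 0.86207c.
That velocity, transformed to the rest frame of the base station: (0.86207+0.8413)/(1+0.86207·0.8413) = 1.70337/1.725259491 = 0.98731c.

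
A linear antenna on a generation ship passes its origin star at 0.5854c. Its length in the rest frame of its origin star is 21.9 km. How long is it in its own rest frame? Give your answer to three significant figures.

γ = 1/√(1 − β²) = 1/√(1 − 0.34269316) = 1/√0.65730684 = 1/0.810745 = 1.2334.
Proper length: L₀ = γ·L = 1.2334 × 21.9 = 27.0 km.

27.0 km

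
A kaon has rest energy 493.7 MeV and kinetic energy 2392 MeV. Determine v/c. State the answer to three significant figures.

γ = 1 + K/(mc²) = 1 + 2392/493.7 = 5.845.
β = √(1 − 1/γ²) = √(1 − 0.0292706) = √0.9707294 = 0.985.

0.985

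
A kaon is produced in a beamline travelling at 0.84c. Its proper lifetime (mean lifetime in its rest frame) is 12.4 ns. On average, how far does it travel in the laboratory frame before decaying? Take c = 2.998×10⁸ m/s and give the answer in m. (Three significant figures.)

γ = 1/√(1 − β²) = 1/√(1 − 0.7056) = 1/√0.2944 = 1/0.542586 = 1.843.
Lab-frame lifetime: Δt = γτ = 1.843 × 12.4 ns = 22.853 ns.
Distance: d = vΔt = 0.84 × 2.998×10⁸ m/s × 2.2853×10^-8 s = 5.76 m.

5.76 m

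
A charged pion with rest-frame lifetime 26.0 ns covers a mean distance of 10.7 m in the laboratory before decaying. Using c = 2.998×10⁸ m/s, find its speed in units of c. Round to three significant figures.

Lab distance = (lab lifetime)·v = γτ·βc, so βγ = d/(cτ) = 10.70/(2.998×10⁸ × 2.600×10^-8) = 1.3727.
With βγ = 1.3727: γ² = 1 + (βγ)² = 2.88431, and β = (βγ)/γ = 1.3727/1.69833 = 0.808.

0.808c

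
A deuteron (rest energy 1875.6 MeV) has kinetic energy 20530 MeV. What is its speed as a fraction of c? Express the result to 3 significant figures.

γ = 1 + K/(mc²) = 1 + 20530/1875.6 = 11.946.
β = √(1 − 1/γ²) = √(1 − 0.00700737) = √0.99299263 = 0.996.

0.996c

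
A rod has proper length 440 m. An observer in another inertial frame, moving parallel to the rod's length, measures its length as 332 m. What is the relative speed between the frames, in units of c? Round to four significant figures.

0.6562c

Length contraction gives γ = L₀/L = 440/332 = 1.3253.
β = √(1 − 1/γ²) = √0.43066 = 0.6562.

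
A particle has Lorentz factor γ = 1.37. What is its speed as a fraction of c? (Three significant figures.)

β = √(1 − 1/γ²) = √(1 − 1/1.8769) = √0.467207 = 0.684.

0.684c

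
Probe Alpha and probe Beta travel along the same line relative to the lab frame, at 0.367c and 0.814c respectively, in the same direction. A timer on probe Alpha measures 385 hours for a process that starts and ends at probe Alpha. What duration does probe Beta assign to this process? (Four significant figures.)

The velocity of probe Alpha relative to probe Beta is (0.367 − 0.814)c / (1 − 0.367×0.814) = −0.63742c; relative speed 0.63742c.
γ for this relative speed: γ = 1/√(1 − 0.406304) = 1.2978.
The clock on probe Alpha records proper time, so probe Beta measures Δt = γΔτ = 1.2978 × 385 = 499.7 hours.

499.7 hours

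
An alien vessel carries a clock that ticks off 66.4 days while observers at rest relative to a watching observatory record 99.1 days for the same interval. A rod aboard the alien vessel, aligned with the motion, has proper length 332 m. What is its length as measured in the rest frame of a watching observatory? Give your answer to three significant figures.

222 m

The time-dilation ratio gives γ = 99.1/66.4 = 1.49247.
The rod contracts by the same γ: 332 m / 1.49247 = 222 m.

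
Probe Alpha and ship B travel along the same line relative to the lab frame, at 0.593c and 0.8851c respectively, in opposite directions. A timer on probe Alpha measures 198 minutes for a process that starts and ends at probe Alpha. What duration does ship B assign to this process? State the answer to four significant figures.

Speed of probe Alpha in ship B's frame: u = (v_A + v_B)/(1 + v_A v_B/c²) = (0.593 + 0.8851)/(1 + 0.593×0.8851) = 1.4781/1.5248643 = 0.96933; |u| = 0.96933c.
At |u| = 0.96933c, γ = (1 − 0.939601)^(−1/2) = 4.069.
The clock on probe Alpha records proper time, so ship B measures Δt = γΔτ = 4.069 × 198 = 805.7 minutes.

805.7 minutes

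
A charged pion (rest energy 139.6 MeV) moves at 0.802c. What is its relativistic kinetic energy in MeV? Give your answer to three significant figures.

With β = 0.802, γ = 1/√(1 − 0.802²) = 1/√0.356796 = 1.67413.
Kinetic energy: K = (γ − 1)mc² = (1.67413 − 1) × 139.6 MeV = 0.67413 × 139.6 = 94.1 MeV.

94.1 MeV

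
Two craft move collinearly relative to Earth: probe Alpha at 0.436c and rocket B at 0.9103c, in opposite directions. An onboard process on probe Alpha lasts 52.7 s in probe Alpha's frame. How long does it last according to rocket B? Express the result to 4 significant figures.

Transform probe Alpha's velocity into rocket B's frame: (0.436 + 0.9103)/(1 + 0.436·0.9103) = 1.3463/1.3968908, so the relative speed is 0.96378c.
γ for this relative speed: γ = 1/√(1 − 0.928872) = 3.7496.
Probe Alpha's interval is proper; time dilation gives Δt_B = γΔτ = 3.7496 × 52.7 s = 197.6 s.

197.6 s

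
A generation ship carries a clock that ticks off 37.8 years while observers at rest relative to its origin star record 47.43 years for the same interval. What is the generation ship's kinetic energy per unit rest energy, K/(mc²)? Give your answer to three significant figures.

From Δt = γΔτ: γ = 47.43/37.8 = 1.25476.
K/(mc²) = γ − 1 = 1.25476 − 1 = 0.255.

0.255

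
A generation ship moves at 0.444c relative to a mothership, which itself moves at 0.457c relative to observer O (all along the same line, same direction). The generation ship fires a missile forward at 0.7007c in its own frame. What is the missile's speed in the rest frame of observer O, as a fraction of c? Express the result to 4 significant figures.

Compose velocities in two stages. Stage 1 (into S'): u₁ = (0.7007+0.444)/(1+0.7007×0.444) = 0.87308.
Stage 2 (into S): u = (0.87308+0.457)/(1+0.87308×0.457) = 0.95074, so the speed is 0.9507c.

0.9507c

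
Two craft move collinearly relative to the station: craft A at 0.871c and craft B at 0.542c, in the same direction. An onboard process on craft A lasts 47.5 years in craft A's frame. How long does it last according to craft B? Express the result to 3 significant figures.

Speed of craft A in craft B's frame: u = (v_A − v_B)/(1 − v_A v_B/c²) = (0.871 − 0.542)/(1 − 0.871×0.542) = 0.329/0.527918 = 0.6232; |u| = 0.6232c.
At |u| = 0.6232c, γ = (1 − 0.388378)^(−1/2) = 1.2787.
Craft A's interval is proper; time dilation gives Δt_B = γΔτ = 1.2787 × 47.5 years = 60.7 years.

60.7 years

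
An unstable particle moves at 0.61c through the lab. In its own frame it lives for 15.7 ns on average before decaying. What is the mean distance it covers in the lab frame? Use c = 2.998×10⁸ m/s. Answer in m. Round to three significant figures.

Lorentz factor: γ = (1 − 0.3721)^(−1/2) = 1.262.
Lab-frame lifetime: Δt = γτ = 1.262 × 15.7 ns = 19.813 ns.
Distance: d = vΔt = 0.61 × 2.998×10⁸ m/s × 1.9813×10^-8 s = 3.62 m.

3.62 m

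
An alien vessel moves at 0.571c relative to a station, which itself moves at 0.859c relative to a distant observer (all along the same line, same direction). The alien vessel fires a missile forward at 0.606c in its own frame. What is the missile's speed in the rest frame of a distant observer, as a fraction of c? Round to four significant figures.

Apply u = (u'+v)/(1+u'v) twice. Missile in the station frame: (0.606+0.571)/(1+0.606·0.571) = 1.177/1.346026 = 0.87443c.
That velocity, transformed to the rest frame of a distant observer: (0.87443+0.859)/(1+0.87443·0.859) = 1.73343/1.75113537 = 0.98989c.

0.9899c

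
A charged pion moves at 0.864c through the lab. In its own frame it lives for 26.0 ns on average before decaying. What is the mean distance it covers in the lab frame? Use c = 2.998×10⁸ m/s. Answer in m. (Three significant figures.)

With β = 0.864, γ = 1/√(1 − 0.864²) = 1/√0.253504 = 1.9861.
Lab-frame lifetime: Δt = γτ = 1.9861 × 26.0 ns = 51.639 ns.
Distance: d = vΔt = 0.864 × 2.998×10⁸ m/s × 5.1639×10^-8 s = 13.4 m.

13.4 m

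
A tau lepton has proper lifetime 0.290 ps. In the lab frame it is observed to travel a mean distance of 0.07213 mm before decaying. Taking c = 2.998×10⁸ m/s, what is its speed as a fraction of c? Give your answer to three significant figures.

0.639c

d = βγcτ ⇒ βγ = d/(cτ) = 7.213×10^-5 m / (8.6942×10^-5 m) = 0.82963.
β = (βγ)/√(1+(βγ)²) = 0.82963/√1.688286 = 0.639.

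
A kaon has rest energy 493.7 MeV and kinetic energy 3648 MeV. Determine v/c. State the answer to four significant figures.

0.9929

γ = 1 + K/(mc²) = 1 + 3648/493.7 = 8.3891.
β = √(1 − 1/γ²) = √(1 − 0.0142092) = √0.9857908 = 0.9929.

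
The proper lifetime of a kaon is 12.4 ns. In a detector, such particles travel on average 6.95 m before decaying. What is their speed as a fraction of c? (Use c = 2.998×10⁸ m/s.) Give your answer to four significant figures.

Lab distance = (lab lifetime)·v = γτ·βc, so βγ = d/(cτ) = 6.950/(2.998×10⁸ × 1.240×10^-8) = 1.8695.
With βγ = 1.8695: γ² = 1 + (βγ)² = 4.49503, and β = (βγ)/γ = 1.8695/2.12015 = 0.8818.

0.8818c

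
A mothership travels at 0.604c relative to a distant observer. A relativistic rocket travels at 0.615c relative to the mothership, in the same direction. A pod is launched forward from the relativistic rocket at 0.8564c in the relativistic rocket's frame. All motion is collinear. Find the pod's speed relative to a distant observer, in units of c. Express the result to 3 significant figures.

0.991c

Apply u = (u'+v)/(1+u'v) twice. Pod in the mothership frame: (0.8564+0.615)/(1+0.8564·0.615) = 1.4714/1.526686 = 0.96379c.
That velocity, transformed to the rest frame of a distant observer: (0.96379+0.604)/(1+0.96379·0.604) = 1.56779/1.58212916 = 0.99094c.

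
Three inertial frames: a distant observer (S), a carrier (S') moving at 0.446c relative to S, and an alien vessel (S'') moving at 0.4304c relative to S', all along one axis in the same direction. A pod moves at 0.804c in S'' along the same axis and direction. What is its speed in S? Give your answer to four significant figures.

Compose velocities in two stages. Stage 1 (into S'): u₁ = (0.804+0.4304)/(1+0.804×0.4304) = 0.91706.
Stage 2 (into S): u = (0.91706+0.446)/(1+0.91706×0.446) = 0.96739, so the speed is 0.9674c.

0.9674c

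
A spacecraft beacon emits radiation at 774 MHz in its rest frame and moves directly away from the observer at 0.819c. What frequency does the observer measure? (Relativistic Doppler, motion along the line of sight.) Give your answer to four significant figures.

Relativistic Doppler (source moving away): f_obs = f_src · √((1−β)/(1+β)).
With β = 0.819: factor = √(0.181/1.819) = 0.31544.
f_obs = 774 × 0.31544 = 244.2 MHz.

244.2 MHz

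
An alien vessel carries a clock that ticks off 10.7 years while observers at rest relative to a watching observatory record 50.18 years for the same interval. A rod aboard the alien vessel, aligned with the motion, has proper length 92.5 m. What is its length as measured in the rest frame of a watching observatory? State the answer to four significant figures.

19.72 m

The time-dilation ratio gives γ = 50.18/10.7 = 4.68972.
L = L₀/γ = 92.5/4.68972 = 19.72 m.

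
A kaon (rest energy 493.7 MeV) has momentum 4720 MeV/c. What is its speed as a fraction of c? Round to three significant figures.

0.995c

pc/(mc²) = 4720/493.7 = 9.5605 = βγ = β/√(1−β²).
So β² = x²/(1 + x²) with x = 9.5605: x² = 91.4032, β² = 91.4032/92.4032 = 0.989178, β = 0.995.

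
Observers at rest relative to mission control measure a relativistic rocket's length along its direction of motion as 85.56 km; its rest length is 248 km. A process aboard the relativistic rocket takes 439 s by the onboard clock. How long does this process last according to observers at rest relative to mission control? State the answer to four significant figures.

Length contraction gives γ = L₀/L = 248/85.56 = 2.89855.
The same γ dilates the second interval: 2.89855 × 439 s = 1272 s.

1272 s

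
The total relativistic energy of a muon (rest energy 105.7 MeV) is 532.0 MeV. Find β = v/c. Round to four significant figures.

0.9801

γ = E/(mc²) = 532.0/105.7 = 5.0331.
β = √(1 − 1/γ²) = √(1 − 0.0394756) = √0.9605244 = 0.9801.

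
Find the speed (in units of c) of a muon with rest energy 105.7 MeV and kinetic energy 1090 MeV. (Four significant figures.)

0.9961c

γ = 1 + K/(mc²) = 1 + 1090/105.7 = 11.312.
β = √(1 − 1/γ²) = √(1 − 0.00781486) = √0.99218514 = 0.9961.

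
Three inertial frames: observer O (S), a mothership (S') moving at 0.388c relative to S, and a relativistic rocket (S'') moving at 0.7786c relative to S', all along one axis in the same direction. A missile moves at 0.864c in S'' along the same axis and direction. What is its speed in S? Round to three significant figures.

Compose velocities in two stages. Stage 1 (into S'): u₁ = (0.864+0.7786)/(1+0.864×0.7786) = 0.982.
Stage 2 (into S): u = (0.982+0.388)/(1+0.982×0.388) = 0.99202, so the speed is 0.992c.

0.992c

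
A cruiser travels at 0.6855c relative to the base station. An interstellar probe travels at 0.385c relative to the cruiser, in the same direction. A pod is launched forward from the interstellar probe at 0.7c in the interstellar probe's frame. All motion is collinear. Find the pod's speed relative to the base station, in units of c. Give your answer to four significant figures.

0.9712c

Compose velocities in two stages. Stage 1 (into S'): u₁ = (0.7+0.385)/(1+0.7×0.385) = 0.85467.
Stage 2 (into S): u = (0.85467+0.6855)/(1+0.85467×0.6855) = 0.97118, so the speed is 0.9712c.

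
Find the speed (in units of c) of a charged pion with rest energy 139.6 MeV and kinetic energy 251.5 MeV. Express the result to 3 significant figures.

γ = 1 + K/(mc²) = 1 + 251.5/139.6 = 2.8016.
β = √(1 − 1/γ²) = √(1 − 0.127405) = √0.872595 = 0.934.

0.934c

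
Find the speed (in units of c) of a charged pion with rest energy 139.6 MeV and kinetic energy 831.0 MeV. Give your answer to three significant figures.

γ = 1 + K/(mc²) = 1 + 831.0/139.6 = 6.9527.
β = √(1 − 1/γ²) = √(1 − 0.0206868) = √0.9793132 = 0.990.

0.990c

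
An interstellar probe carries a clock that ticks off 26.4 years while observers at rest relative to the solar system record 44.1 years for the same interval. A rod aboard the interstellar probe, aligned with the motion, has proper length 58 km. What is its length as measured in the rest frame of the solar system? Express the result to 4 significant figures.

γ = Δt/Δτ = 44.1/26.4 = 1.67045.
The rod contracts by the same γ: 58 km / 1.67045 = 34.72 km.

34.72 km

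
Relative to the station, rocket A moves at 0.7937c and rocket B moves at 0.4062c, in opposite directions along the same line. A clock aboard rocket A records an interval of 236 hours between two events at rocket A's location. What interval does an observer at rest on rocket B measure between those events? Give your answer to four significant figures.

Transform rocket A's velocity into rocket B's frame: (0.7937 + 0.4062)/(1 + 0.7937·0.4062) = 1.1999/1.32240094, so the relative speed is 0.90736c.
γ for this relative speed: γ = 1/√(1 − 0.823302) = 2.3789.
The clock on rocket A records proper time, so rocket B measures Δt = γΔτ = 2.3789 × 236 = 561.4 hours.

561.4 hours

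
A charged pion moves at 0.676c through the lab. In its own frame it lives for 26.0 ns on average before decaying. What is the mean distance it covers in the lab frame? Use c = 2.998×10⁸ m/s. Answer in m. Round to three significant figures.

7.15 m

γ = 1/√(1 − β²) = 1/√(1 − 0.456976) = 1/√0.543024 = 1/0.736902 = 1.357.
Lab-frame lifetime: Δt = γτ = 1.357 × 26.0 ns = 35.282 ns.
Distance: d = vΔt = 0.676 × 2.998×10⁸ m/s × 3.5282×10^-8 s = 7.15 m.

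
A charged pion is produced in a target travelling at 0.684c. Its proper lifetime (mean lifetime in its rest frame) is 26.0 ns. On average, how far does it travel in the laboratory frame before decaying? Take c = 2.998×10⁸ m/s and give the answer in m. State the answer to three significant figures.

7.31 m

γ = 1/√(1 − β²) = 1/√(1 − 0.467856) = 1/√0.532144 = 1/0.729482 = 1.3708.
Lab-frame lifetime: Δt = γτ = 1.3708 × 26.0 ns = 35.641 ns.
Distance: d = vΔt = 0.684 × 2.998×10⁸ m/s × 3.5641×10^-8 s = 7.31 m.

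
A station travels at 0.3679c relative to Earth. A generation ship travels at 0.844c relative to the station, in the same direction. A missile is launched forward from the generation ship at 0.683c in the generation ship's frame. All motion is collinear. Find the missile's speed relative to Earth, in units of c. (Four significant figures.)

Compose velocities in two stages. Stage 1 (into S'): u₁ = (0.683+0.844)/(1+0.683×0.844) = 0.96863.
Stage 2 (into S): u = (0.96863+0.3679)/(1+0.96863×0.3679) = 0.98538, so the speed is 0.9854c.

0.9854c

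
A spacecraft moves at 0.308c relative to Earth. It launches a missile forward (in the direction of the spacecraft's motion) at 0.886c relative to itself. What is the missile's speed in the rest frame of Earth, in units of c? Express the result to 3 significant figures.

0.938c

Relativistic velocity addition: u = (u' + v)/(1 + u'v/c²), with u' = 0.886c and v = 0.308c.
Numerator: 0.886 + 0.308 = 1.194. Denominator: 1 + (0.886)(0.308) = 1.272888.
u = 1.194/1.272888 = 0.93802, so the speed is 0.938c.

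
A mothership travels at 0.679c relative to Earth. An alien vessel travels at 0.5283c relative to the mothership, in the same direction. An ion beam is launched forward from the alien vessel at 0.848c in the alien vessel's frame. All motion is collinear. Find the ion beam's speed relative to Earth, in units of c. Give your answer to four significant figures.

0.9903c

Compose velocities in two stages. Stage 1 (into S'): u₁ = (0.848+0.5283)/(1+0.848×0.5283) = 0.95048.
Stage 2 (into S): u = (0.95048+0.679)/(1+0.95048×0.679) = 0.99034, so the speed is 0.9903c.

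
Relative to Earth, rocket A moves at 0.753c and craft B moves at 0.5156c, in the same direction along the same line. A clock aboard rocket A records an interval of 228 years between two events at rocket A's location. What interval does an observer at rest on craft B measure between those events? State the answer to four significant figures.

Speed of rocket A in craft B's frame: u = (v_A − v_B)/(1 − v_A v_B/c²) = (0.753 − 0.5156)/(1 − 0.753×0.5156) = 0.2374/0.6117532 = 0.38806; |u| = 0.38806c.
At |u| = 0.38806c, γ = (1 − 0.150591)^(−1/2) = 1.085.
The clock on rocket A records proper time, so craft B measures Δt = γΔτ = 1.085 × 228 = 247.4 years.

247.4 years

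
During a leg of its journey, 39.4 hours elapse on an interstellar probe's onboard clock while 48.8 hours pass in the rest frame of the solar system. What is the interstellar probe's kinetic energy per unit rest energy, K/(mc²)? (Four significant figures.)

The time-dilation ratio gives γ = 48.8/39.4 = 1.23858.
K/(mc²) = γ − 1 = 1.23858 − 1 = 0.2386.

0.2386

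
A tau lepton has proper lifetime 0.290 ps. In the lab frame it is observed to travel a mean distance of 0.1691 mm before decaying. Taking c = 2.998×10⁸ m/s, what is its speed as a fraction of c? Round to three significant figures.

0.889c

Let x = d/(cτ) = 1.691×10^-4 m / (2.998×10⁸ m/s × 2.900×10^-13 s) = 1.945. Since d = βγcτ, x = βγ = β/√(1−β²).
Solving: β² = x²/(1+x²) = 3.78303/4.78303 = 0.790928, so β = 0.889.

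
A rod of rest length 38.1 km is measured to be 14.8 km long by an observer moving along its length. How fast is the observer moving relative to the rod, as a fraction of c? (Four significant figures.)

0.9215c

Length contraction gives γ = L₀/L = 38.1/14.8 = 2.5743.
β = √(1 − 1/γ²) = √0.849103 = 0.9215.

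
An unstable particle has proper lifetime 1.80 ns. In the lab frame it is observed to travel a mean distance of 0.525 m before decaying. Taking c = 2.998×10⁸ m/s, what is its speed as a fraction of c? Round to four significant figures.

d = βγcτ ⇒ βγ = d/(cτ) = 0.5250 m / (0.53964 m) = 0.97287.
β = (βγ)/√(1+(βγ)²) = 0.97287/√1.946476 = 0.6973.

0.6973c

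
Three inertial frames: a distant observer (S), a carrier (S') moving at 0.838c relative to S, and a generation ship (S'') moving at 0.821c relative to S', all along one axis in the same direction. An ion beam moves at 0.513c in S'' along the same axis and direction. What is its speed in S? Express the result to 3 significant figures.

First combine the ion beam and generation ship (S''→S'): u₁ = (0.513 + 0.821)/(1 + 0.513×0.821) = 1.334/1.421173 = 0.93866.
Then combine with the carrier (S'→S): u = (0.93866 + 0.838)/(1 + 0.93866×0.838) = 1.77666/1.78659708 = 0.99444.

0.994c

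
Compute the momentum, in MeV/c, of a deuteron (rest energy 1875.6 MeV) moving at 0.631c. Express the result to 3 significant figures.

γ = 1/√(1 − β²) = 1/√(1 − 0.398161) = 1/√0.601839 = 1/0.775783 = 1.289.
Momentum: p = γβ·mc = 1.289 × 0.631 × 1875.6 MeV/c = 1530 MeV/c.

1530 MeV/c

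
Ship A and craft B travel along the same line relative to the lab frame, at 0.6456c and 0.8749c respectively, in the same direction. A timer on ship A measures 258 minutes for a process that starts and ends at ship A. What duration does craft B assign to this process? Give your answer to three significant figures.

304 minutes

Transform ship A's velocity into craft B's frame: (0.6456 − 0.8749)/(1 − 0.6456·0.8749) = −0.2293/0.43516456, so the relative speed is 0.52693c.
γ for this relative speed: γ = 1/√(1 − 0.277655) = 1.1766.
The clock on ship A records proper time, so craft B measures Δt = γΔτ = 1.1766 × 258 = 304 minutes.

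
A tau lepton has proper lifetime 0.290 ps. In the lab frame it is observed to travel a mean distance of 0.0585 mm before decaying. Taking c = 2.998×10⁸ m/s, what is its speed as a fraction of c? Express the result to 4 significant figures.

d = βγcτ ⇒ βγ = d/(cτ) = 5.850×10^-5 m / (8.6942×10^-5 m) = 0.67286.
β = (βγ)/√(1+(βγ)²) = 0.67286/√1.452741 = 0.5583.

0.5583c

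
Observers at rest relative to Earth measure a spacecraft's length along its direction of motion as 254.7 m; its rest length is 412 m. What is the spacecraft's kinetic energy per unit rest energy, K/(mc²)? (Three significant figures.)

0.618

Length contraction gives γ = L₀/L = 412/254.7 = 1.61759.
Since K = (γ−1)mc², K/(mc²) = 1.61759 − 1 = 0.618.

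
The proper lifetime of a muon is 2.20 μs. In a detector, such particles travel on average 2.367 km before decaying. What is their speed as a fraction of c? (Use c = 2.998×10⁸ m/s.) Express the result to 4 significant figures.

d = βγcτ ⇒ βγ = d/(cτ) = 2367 m / (659.56 m) = 3.5888.
β = (βγ)/√(1+(βγ)²) = 3.5888/√13.8795 = 0.9633.

0.9633c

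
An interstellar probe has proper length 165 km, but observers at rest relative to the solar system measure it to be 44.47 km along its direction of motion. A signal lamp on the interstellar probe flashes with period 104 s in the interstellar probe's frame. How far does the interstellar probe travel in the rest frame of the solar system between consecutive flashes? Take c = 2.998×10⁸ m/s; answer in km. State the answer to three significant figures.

From L = L₀/γ: γ = 165/44.47 = 3.71037.
β = √(1 − 1/γ²) = 0.963. Lab-frame period = γτ = 3.71037×104 s = 385.88 s. Distance = βc × γτ = 0.963 × 2.998×10⁸ m/s × 385.88 s = 1.1141×10^11 m = 1.11×10^8 km.

1.11×10^8 km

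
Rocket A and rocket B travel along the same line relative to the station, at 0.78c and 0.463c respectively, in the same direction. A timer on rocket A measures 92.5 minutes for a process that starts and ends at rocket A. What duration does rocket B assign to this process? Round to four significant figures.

The velocity of rocket A relative to rocket B is (0.78 − 0.463)c / (1 − 0.78×0.463) = 0.4962c; relative speed 0.4962c.
At |u| = 0.4962c, γ = (1 − 0.246214)^(−1/2) = 1.1518.
Rocket A's interval is proper; time dilation gives Δt_B = γΔτ = 1.1518 × 92.5 minutes = 106.5 minutes.

106.5 minutes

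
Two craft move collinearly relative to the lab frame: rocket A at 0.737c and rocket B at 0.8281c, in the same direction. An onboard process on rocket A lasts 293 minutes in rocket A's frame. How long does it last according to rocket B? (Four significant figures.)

The velocity of rocket A relative to rocket B is (0.737 − 0.8281)c / (1 − 0.737×0.8281) = −0.23378c; relative speed 0.23378c.
γ for this relative speed: γ = 1/√(1 − 0.0546531) = 1.0285.
The clock on rocket A records proper time, so rocket B measures Δt = γΔτ = 1.0285 × 293 = 301.4 minutes.

301.4 minutes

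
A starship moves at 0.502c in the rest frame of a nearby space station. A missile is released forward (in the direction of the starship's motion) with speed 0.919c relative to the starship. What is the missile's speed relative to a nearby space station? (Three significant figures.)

In units of c, u = (u' + v)/(1 + u'v) with u' = 0.919 and v = 0.502.
Numerator: 0.919 + 0.502 = 1.421. Denominator: 1 + (0.919)(0.502) = 1.461338.
u = 1.421/1.461338 = 0.9724, so the speed is 0.972c.

0.972c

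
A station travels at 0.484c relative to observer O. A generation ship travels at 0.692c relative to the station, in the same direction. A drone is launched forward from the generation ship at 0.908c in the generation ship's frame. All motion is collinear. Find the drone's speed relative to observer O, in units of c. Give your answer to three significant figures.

0.994c

Compose velocities in two stages. Stage 1 (into S'): u₁ = (0.908+0.692)/(1+0.908×0.692) = 0.9826.
Stage 2 (into S): u = (0.9826+0.484)/(1+0.9826×0.484) = 0.99392, so the speed is 0.994c.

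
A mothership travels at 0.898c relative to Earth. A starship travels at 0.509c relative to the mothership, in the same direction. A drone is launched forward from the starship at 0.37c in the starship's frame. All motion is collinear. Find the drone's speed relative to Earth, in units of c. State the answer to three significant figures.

First combine the drone and starship (S''→S'): u₁ = (0.37 + 0.509)/(1 + 0.37×0.509) = 0.879/1.18833 = 0.73969.
Then combine with the mothership (S'→S): u = (0.73969 + 0.898)/(1 + 0.73969×0.898) = 1.63769/1.66424162 = 0.98405.

0.984c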